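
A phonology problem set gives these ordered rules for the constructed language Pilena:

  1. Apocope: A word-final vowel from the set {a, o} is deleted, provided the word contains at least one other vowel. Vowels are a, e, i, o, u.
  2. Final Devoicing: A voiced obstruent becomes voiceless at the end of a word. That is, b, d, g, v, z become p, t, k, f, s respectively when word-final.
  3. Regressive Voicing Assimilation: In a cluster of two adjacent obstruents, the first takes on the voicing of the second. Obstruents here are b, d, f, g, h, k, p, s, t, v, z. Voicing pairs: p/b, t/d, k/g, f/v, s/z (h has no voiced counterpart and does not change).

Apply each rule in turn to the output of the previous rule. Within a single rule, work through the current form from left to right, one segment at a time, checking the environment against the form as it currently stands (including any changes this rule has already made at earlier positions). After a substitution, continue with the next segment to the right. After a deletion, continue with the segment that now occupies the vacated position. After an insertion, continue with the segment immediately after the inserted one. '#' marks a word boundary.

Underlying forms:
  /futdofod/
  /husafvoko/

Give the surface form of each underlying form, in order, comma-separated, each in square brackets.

/futdofod/:
  1 Apocope: no change — [futdofod]
  2 Final Devoicing: [futdofod] → [futdofot]
  3 Regressive Voicing Assimilation: [futdofot] → [fuddofot]
/husafvoko/:
  1 Apocope: [husafvoko] → [husafvok]
  2 Final Devoicing: no change — [husafvok]
  3 Regressive Voicing Assimilation: [husafvok] → [husavvok]

[fuddofot], [husavvok]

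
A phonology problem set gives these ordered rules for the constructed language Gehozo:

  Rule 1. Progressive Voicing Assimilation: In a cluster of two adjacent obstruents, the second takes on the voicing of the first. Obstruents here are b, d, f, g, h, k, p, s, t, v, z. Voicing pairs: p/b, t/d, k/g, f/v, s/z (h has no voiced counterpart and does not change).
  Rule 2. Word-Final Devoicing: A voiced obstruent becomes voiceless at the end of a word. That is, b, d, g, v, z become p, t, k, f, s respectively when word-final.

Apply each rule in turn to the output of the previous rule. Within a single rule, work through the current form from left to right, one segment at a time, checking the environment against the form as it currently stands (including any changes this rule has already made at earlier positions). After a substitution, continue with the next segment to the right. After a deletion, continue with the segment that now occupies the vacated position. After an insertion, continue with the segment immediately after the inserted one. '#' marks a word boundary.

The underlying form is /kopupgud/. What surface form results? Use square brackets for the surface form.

Rule 1 Progressive Voicing Assimilation: [kopupgud] → [kopupkud]
Rule 2 Word-Final Devoicing: [kopupkud] → [kopupkut]

[kopupkut]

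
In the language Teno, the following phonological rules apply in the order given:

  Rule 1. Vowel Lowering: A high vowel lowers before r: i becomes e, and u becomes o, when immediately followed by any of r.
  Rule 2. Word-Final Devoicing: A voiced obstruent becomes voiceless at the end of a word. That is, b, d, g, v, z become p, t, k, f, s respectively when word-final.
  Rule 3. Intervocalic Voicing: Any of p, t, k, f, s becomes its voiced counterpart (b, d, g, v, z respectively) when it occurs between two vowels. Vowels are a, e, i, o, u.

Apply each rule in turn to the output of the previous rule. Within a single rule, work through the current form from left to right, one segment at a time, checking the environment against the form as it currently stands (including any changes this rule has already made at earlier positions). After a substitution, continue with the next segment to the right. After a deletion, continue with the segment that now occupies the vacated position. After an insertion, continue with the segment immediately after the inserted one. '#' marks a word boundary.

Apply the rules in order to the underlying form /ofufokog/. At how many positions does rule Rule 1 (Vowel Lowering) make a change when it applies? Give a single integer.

Rule 1 Vowel Lowering: no change — [ofufokog]
Rule 2 Word-Final Devoicing: [ofufokog] → [ofufokok]
Rule 3 Intervocalic Voicing: [ofufokok] → [ovuvogok]
Rule Rule 1 changed 0 position(s).

0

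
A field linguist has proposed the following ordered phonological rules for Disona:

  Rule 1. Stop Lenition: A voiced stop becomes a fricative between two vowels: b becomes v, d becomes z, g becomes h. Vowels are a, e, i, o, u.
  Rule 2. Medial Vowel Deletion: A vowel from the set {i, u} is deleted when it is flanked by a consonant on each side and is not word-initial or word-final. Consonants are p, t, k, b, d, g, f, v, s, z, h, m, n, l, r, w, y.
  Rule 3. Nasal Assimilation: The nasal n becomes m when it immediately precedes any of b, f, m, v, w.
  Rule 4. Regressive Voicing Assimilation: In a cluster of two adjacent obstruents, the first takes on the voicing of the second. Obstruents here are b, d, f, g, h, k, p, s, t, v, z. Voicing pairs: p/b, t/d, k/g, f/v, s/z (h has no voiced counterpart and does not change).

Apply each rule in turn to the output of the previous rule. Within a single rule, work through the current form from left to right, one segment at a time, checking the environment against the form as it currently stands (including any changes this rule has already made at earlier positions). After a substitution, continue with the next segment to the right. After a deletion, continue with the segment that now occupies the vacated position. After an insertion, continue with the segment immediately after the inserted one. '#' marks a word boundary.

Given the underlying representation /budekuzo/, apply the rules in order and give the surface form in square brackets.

[bzegzo]

Rule 1 Stop Lenition: [budekuzo] → [buzekuzo]
Rule 2 Medial Vowel Deletion: [buzekuzo] → [bzekzo]
Rule 3 Nasal Assimilation: no change — [bzekzo]
Rule 4 Regressive Voicing Assimilation: [bzekzo] → [bzegzo]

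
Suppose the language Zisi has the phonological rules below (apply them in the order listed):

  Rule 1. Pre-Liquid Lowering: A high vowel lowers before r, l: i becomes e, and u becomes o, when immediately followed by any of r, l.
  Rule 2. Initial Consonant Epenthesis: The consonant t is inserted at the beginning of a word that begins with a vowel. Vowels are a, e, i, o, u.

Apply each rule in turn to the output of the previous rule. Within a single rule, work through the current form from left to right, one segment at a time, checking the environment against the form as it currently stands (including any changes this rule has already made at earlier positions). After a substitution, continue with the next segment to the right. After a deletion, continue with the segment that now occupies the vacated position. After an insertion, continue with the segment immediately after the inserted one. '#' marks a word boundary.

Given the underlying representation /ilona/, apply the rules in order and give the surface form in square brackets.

[telona]

Rule 1 Pre-Liquid Lowering: [ilona] → [elona]
Rule 2 Initial Consonant Epenthesis: [elona] → [telona]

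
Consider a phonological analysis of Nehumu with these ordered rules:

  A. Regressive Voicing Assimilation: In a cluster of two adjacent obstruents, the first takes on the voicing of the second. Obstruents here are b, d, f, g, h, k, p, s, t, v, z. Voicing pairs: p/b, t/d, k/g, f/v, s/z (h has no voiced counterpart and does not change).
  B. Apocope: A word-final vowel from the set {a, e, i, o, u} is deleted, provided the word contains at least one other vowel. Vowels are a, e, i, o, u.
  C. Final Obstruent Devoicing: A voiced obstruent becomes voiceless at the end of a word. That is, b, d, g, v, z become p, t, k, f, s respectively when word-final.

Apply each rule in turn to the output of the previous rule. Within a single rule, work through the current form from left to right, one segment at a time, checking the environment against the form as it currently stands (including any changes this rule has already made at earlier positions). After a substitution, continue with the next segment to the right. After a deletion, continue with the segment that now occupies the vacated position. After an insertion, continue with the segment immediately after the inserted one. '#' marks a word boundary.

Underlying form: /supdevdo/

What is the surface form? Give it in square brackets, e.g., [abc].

A Regressive Voicing Assimilation: [supdevdo] → [subdevdo]
B Apocope: [subdevdo] → [subdevd]
C Final Obstruent Devoicing: [subdevd] → [subdevt]

[subdevt]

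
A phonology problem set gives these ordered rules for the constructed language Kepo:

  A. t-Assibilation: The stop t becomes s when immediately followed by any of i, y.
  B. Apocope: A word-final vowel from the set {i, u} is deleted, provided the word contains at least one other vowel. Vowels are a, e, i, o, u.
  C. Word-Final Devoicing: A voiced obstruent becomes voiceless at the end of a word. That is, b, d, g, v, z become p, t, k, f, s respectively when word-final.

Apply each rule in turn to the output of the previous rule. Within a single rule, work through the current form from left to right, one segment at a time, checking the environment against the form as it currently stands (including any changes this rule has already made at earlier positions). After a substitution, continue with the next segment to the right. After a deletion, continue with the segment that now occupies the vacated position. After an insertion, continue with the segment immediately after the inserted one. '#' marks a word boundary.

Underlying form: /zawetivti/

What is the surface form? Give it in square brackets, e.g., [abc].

A t-Assibilation: [zawetivti] → [zawesivsi]
B Apocope: [zawesivsi] → [zawesivs]
C Word-Final Devoicing: no change — [zawesivs]

[zawesivs]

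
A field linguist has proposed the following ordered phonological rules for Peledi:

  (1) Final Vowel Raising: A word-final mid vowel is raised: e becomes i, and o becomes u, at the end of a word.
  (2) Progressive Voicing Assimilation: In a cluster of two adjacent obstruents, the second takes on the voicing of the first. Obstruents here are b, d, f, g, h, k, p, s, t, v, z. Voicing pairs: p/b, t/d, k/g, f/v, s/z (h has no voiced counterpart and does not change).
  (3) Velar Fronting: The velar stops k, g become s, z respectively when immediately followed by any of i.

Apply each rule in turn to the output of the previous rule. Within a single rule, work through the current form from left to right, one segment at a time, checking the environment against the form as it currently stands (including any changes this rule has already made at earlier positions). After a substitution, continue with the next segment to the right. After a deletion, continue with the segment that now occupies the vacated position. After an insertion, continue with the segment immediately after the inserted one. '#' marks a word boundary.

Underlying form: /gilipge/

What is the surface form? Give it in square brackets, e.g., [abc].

(1) Final Vowel Raising: [gilipge] → [gilipgi]
(2) Progressive Voicing Assimilation: [gilipgi] → [gilipki]
(3) Velar Fronting: [gilipki] → [zilipsi]

[zilipsi]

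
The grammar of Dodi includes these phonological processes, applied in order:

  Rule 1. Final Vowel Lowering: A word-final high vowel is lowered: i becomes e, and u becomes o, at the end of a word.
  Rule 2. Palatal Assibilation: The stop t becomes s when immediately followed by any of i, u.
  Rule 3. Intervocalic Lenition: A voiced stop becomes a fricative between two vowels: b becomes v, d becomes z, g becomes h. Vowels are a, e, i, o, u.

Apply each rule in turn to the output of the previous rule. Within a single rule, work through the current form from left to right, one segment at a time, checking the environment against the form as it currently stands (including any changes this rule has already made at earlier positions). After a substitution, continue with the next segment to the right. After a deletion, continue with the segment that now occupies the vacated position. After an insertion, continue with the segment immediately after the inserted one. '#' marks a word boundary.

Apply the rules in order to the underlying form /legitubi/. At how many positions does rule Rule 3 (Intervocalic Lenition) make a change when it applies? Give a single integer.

2

Rule 1 Final Vowel Lowering: [legitubi] → [legitube]
Rule 2 Palatal Assibilation: [legitube] → [legisube]
Rule 3 Intervocalic Lenition: [legisube] → [lehisuve]
Rule Rule 3 changed 2 position(s).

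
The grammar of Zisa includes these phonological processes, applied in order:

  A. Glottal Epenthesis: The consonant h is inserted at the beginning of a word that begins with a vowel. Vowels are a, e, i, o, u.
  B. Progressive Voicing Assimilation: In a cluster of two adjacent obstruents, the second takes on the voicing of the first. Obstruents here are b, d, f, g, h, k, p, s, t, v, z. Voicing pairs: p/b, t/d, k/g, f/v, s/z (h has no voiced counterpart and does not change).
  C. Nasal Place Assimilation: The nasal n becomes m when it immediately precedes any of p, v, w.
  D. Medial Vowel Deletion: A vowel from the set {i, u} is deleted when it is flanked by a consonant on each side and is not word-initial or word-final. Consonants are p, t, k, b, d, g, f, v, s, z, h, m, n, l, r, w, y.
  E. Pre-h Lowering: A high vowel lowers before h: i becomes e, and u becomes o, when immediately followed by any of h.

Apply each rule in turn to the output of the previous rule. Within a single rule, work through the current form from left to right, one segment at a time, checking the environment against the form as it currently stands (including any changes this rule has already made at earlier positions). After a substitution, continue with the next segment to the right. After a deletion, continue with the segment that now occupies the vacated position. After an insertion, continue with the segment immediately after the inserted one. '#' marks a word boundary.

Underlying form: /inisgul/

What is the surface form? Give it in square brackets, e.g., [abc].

[hnskl]

A Glottal Epenthesis: [inisgul] → [hinisgul]
B Progressive Voicing Assimilation: [hinisgul] → [hiniskul]
C Nasal Place Assimilation: no change — [hiniskul]
D Medial Vowel Deletion: [hiniskul] → [hnskl]
E Pre-h Lowering: no change — [hnskl]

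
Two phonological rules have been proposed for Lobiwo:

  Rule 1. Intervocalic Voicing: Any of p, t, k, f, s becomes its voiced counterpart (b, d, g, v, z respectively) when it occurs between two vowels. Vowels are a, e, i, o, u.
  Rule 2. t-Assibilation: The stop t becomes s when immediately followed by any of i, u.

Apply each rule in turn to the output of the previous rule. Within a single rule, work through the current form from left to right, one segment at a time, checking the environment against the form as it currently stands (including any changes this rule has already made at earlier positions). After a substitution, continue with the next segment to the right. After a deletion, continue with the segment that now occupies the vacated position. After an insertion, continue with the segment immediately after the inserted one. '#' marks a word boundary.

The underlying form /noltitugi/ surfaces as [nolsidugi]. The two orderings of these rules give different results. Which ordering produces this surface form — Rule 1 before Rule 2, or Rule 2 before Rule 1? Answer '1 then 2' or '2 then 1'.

Order 1 then 2:
  1 Intervocalic Voicing: [noltitugi] → [noltidugi]
  2 t-Assibilation: [noltidugi] → [nolsidugi]
  result: [nolsidugi]
Order 2 then 1:
  2 t-Assibilation: [noltitugi] → [nolsisugi]
  1 Intervocalic Voicing: [nolsisugi] → [nolsizugi]
  result: [nolsizugi]

1 then 2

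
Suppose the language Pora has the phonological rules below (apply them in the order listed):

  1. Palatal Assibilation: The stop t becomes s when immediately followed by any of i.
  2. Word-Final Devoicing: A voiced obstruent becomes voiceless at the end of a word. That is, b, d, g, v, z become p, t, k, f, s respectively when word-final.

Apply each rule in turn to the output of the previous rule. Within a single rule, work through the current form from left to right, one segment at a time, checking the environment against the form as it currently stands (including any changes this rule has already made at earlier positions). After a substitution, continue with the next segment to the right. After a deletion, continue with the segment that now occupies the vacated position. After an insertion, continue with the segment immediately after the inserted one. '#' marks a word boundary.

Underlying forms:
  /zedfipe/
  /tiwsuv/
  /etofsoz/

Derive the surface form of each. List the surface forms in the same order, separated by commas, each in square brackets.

/zedfipe/:
  1 Palatal Assibilation: no change — [zedfipe]
  2 Word-Final Devoicing: no change — [zedfipe]
/tiwsuv/:
  1 Palatal Assibilation: [tiwsuv] → [siwsuv]
  2 Word-Final Devoicing: [siwsuv] → [siwsuf]
/etofsoz/:
  1 Palatal Assibilation: no change — [etofsoz]
  2 Word-Final Devoicing: [etofsoz] → [etofsos]

[zedfipe], [siwsuf], [etofsos]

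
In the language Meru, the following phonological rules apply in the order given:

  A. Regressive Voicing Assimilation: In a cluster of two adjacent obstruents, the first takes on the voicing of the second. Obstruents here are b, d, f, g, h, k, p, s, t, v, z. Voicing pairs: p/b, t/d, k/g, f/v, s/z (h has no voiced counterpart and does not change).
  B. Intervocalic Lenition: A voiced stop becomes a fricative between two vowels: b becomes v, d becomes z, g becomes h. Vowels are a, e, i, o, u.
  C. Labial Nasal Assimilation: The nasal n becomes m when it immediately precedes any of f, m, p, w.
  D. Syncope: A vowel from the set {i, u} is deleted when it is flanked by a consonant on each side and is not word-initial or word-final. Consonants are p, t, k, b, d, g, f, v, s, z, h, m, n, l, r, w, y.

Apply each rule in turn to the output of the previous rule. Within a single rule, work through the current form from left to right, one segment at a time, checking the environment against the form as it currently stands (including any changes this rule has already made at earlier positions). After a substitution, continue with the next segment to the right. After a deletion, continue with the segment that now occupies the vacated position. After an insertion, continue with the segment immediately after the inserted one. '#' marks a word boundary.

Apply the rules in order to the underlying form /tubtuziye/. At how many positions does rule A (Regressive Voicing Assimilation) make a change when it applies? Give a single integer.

A Regressive Voicing Assimilation: [tubtuziye] → [tuptuziye]
B Intervocalic Lenition: no change — [tuptuziye]
C Labial Nasal Assimilation: no change — [tuptuziye]
D Syncope: [tuptuziye] → [tptzye]
Rule A changed 1 position(s).

1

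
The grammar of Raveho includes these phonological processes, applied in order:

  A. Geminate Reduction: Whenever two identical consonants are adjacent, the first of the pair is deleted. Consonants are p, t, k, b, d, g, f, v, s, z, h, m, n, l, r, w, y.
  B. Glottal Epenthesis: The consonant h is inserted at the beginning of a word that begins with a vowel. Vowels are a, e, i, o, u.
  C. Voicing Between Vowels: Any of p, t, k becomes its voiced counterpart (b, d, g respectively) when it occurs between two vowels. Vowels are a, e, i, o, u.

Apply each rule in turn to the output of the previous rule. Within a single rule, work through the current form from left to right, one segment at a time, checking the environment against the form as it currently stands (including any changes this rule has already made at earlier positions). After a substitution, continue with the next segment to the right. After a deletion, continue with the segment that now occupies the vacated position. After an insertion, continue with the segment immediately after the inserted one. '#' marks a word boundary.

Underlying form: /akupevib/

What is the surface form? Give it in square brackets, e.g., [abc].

[hagubevib]

A Geminate Reduction: no change — [akupevib]
B Glottal Epenthesis: [akupevib] → [hakupevib]
C Voicing Between Vowels: [hakupevib] → [hagubevib]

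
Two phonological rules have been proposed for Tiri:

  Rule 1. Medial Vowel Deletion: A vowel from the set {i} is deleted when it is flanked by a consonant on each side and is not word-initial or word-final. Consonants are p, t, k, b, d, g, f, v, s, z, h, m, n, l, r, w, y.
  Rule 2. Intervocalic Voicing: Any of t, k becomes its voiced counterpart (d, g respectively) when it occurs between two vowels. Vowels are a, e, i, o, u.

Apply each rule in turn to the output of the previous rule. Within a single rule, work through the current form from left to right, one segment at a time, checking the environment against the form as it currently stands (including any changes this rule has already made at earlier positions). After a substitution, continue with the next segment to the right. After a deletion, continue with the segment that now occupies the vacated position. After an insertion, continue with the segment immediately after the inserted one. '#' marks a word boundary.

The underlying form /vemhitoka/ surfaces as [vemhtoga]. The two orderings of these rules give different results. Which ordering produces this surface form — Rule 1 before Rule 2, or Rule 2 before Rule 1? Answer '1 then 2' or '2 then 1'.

1 then 2

Order 1 then 2:
  1 Medial Vowel Deletion: [vemhitoka] → [vemhtoka]
  2 Intervocalic Voicing: [vemhtoka] → [vemhtoga]
  result: [vemhtoga]
Order 2 then 1:
  2 Intervocalic Voicing: [vemhitoka] → [vemhidoga]
  1 Medial Vowel Deletion: [vemhidoga] → [vemhdoga]
  result: [vemhdoga]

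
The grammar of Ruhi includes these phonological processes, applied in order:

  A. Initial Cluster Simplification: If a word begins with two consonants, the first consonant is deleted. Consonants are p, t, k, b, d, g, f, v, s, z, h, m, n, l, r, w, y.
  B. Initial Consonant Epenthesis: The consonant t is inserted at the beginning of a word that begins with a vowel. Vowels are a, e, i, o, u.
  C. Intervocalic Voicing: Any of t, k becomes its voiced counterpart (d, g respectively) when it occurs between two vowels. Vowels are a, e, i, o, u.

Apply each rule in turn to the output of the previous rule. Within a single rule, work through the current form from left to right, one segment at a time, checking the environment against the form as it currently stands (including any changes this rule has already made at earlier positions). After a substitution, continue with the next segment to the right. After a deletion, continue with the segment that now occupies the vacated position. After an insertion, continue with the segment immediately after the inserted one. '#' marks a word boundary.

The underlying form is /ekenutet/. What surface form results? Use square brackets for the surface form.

A Initial Cluster Simplification: no change — [ekenutet]
B Initial Consonant Epenthesis: [ekenutet] → [tekenutet]
C Intervocalic Voicing: [tekenutet] → [tegenudet]

[tegenudet]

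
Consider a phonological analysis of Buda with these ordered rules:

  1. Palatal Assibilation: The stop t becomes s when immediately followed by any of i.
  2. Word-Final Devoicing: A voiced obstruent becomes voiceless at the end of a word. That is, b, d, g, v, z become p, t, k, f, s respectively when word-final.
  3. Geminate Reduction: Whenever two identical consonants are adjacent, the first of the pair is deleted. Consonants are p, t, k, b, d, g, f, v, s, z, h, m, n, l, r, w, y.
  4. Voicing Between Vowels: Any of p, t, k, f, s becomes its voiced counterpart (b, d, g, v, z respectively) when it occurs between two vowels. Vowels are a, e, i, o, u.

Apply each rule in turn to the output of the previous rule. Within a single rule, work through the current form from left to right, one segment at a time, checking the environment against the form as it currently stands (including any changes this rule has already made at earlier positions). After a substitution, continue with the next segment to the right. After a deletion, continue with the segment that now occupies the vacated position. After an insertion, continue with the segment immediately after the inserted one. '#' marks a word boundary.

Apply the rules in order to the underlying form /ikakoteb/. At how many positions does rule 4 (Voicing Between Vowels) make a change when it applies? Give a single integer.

1 Palatal Assibilation: no change — [ikakoteb]
2 Word-Final Devoicing: [ikakoteb] → [ikakotep]
3 Geminate Reduction: no change — [ikakotep]
4 Voicing Between Vowels: [ikakotep] → [igagodep]
Rule 4 changed 3 position(s).

3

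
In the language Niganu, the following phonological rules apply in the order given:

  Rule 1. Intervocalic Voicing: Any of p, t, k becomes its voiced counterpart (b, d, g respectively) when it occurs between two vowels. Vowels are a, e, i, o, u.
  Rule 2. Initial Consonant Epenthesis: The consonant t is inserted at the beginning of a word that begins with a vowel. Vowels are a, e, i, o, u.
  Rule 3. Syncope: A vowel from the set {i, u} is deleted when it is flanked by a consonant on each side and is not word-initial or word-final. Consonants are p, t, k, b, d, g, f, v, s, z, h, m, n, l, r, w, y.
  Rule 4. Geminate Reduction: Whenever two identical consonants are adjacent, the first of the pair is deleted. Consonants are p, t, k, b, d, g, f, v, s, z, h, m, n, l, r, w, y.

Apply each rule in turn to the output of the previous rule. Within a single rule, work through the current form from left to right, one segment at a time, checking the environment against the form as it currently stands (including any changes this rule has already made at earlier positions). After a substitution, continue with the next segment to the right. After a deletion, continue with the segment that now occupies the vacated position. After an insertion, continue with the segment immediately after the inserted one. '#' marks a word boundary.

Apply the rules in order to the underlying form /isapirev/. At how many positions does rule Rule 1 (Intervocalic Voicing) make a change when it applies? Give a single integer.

Rule 1 Intervocalic Voicing: [isapirev] → [isabirev]
Rule 2 Initial Consonant Epenthesis: [isabirev] → [tisabirev]
Rule 3 Syncope: [tisabirev] → [tsabrev]
Rule 4 Geminate Reduction: no change — [tsabrev]
Rule Rule 1 changed 1 position(s).

1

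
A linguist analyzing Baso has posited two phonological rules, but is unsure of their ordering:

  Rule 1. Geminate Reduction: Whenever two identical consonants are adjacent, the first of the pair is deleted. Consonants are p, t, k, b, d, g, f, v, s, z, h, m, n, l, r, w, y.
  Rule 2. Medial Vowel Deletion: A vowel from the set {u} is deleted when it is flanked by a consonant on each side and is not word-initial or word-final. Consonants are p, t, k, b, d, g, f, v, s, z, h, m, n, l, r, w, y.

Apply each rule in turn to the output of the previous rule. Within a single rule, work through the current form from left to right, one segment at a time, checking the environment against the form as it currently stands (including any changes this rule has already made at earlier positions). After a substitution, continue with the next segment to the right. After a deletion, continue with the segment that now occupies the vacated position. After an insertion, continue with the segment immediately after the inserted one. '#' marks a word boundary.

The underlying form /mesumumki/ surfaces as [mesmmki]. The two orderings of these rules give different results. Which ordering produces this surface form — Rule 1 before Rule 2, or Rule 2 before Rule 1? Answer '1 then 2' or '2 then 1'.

Order 1 then 2:
  1 Geminate Reduction: no change — [mesumumki]
  2 Medial Vowel Deletion: [mesumumki] → [mesmmki]
  result: [mesmmki]
Order 2 then 1:
  2 Medial Vowel Deletion: [mesumumki] → [mesmmki]
  1 Geminate Reduction: [mesmmki] → [mesmki]
  result: [mesmki]

1 then 2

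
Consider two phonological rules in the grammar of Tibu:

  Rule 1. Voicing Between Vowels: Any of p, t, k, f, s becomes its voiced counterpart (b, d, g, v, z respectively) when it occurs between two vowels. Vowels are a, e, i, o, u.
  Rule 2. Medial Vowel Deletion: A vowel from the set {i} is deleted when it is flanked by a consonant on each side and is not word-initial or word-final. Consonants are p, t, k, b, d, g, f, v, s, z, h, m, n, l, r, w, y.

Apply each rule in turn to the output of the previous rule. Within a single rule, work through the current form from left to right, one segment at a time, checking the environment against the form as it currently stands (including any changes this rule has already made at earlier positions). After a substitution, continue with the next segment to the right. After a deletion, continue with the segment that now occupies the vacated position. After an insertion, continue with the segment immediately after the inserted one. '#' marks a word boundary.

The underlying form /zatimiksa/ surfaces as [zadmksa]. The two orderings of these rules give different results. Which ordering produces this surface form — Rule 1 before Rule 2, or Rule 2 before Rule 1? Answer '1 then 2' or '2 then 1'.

Order 1 then 2:
  1 Voicing Between Vowels: [zatimiksa] → [zadimiksa]
  2 Medial Vowel Deletion: [zadimiksa] → [zadmksa]
  result: [zadmksa]
Order 2 then 1:
  2 Medial Vowel Deletion: [zatimiksa] → [zatmksa]
  1 Voicing Between Vowels: no change — [zatmksa]
  result: [zatmksa]

1 then 2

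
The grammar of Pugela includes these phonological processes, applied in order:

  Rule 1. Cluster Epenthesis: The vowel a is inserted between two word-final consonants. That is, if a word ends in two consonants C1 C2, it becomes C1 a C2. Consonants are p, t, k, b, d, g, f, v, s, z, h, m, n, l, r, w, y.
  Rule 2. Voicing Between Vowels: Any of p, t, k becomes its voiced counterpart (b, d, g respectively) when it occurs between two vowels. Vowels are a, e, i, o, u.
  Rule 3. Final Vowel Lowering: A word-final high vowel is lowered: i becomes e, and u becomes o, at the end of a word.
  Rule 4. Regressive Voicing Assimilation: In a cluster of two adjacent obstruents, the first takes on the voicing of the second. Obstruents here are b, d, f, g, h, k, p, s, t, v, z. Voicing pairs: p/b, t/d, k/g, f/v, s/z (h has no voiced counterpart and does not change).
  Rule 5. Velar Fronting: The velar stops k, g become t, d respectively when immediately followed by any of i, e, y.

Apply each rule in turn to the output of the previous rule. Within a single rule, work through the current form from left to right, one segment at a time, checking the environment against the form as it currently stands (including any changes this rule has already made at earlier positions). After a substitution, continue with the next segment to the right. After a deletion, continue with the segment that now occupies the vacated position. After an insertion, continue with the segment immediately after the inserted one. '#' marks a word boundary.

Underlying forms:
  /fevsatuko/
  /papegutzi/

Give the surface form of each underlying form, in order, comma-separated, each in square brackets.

[fefsadugo], [pabegudze]

/fevsatuko/:
  Rule 1 Cluster Epenthesis: no change — [fevsatuko]
  Rule 2 Voicing Between Vowels: [fevsatuko] → [fevsadugo]
  Rule 3 Final Vowel Lowering: no change — [fevsadugo]
  Rule 4 Regressive Voicing Assimilation: [fevsadugo] → [fefsadugo]
  Rule 5 Velar Fronting: no change — [fefsadugo]
/papegutzi/:
  Rule 1 Cluster Epenthesis: no change — [papegutzi]
  Rule 2 Voicing Between Vowels: [papegutzi] → [pabegutzi]
  Rule 3 Final Vowel Lowering: [pabegutzi] → [pabegutze]
  Rule 4 Regressive Voicing Assimilation: [pabegutze] → [pabegudze]
  Rule 5 Velar Fronting: no change — [pabegudze]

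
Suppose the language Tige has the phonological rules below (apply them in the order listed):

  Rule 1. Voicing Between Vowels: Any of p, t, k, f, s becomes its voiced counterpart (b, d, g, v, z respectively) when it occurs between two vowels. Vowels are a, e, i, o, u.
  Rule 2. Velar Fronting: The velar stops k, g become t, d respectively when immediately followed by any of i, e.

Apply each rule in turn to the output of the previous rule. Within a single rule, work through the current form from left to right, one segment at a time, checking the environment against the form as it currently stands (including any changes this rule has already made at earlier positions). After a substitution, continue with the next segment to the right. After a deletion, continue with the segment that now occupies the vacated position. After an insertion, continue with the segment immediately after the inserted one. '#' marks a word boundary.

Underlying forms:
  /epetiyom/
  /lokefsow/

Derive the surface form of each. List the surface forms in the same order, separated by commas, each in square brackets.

[ebediyom], [lodefsow]

/epetiyom/:
  Rule 1 Voicing Between Vowels: [epetiyom] → [ebediyom]
  Rule 2 Velar Fronting: no change — [ebediyom]
/lokefsow/:
  Rule 1 Voicing Between Vowels: [lokefsow] → [logefsow]
  Rule 2 Velar Fronting: [logefsow] → [lodefsow]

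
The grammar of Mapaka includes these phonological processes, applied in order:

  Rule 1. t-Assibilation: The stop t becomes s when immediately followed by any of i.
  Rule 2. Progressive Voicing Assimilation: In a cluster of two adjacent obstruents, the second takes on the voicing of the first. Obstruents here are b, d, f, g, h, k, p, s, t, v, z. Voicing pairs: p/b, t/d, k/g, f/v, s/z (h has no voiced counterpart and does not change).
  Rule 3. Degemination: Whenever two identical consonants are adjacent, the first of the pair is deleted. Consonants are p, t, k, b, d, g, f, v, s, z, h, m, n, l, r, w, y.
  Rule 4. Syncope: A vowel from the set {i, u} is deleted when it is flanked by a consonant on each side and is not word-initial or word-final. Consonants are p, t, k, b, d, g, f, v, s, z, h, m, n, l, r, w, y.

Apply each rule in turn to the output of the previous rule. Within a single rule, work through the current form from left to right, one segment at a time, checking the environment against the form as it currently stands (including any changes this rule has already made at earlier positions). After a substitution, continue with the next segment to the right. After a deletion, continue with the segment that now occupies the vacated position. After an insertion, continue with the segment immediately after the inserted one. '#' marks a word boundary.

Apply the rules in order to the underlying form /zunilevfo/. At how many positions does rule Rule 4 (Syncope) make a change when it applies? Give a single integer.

2

Rule 1 t-Assibilation: no change — [zunilevfo]
Rule 2 Progressive Voicing Assimilation: [zunilevfo] → [zunilevvo]
Rule 3 Degemination: [zunilevvo] → [zunilevo]
Rule 4 Syncope: [zunilevo] → [znlevo]
Rule Rule 4 changed 2 position(s).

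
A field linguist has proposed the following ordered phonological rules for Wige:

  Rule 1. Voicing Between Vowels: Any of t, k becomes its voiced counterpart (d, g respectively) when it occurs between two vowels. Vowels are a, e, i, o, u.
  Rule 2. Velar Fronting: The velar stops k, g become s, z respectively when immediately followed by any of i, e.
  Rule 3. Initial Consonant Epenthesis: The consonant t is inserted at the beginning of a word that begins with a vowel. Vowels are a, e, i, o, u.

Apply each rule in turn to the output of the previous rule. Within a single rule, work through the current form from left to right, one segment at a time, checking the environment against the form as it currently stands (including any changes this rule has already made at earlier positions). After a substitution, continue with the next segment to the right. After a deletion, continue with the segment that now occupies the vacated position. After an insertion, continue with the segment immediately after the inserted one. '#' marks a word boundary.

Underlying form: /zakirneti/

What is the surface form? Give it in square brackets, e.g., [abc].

[zazirnedi]

Rule 1 Voicing Between Vowels: [zakirneti] → [zagirnedi]
Rule 2 Velar Fronting: [zagirnedi] → [zazirnedi]
Rule 3 Initial Consonant Epenthesis: no change — [zazirnedi]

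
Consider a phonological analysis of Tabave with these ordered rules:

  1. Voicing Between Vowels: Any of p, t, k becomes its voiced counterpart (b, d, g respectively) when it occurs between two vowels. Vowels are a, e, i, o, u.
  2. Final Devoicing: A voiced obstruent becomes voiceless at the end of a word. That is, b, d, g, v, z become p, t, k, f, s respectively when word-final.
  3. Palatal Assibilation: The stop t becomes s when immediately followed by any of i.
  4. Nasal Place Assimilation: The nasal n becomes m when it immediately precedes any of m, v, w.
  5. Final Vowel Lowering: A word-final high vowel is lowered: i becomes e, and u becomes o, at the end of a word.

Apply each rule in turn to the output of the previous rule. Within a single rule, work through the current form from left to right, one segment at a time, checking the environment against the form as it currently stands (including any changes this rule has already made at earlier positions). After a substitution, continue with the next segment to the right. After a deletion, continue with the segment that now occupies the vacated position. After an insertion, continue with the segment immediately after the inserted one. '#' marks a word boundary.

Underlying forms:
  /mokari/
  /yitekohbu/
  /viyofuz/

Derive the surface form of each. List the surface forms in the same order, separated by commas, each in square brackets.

[mogare], [yidegohbo], [viyofus]

/mokari/:
  1 Voicing Between Vowels: [mokari] → [mogari]
  2 Final Devoicing: no change — [mogari]
  3 Palatal Assibilation: no change — [mogari]
  4 Nasal Place Assimilation: no change — [mogari]
  5 Final Vowel Lowering: [mogari] → [mogare]
/yitekohbu/:
  1 Voicing Between Vowels: [yitekohbu] → [yidegohbu]
  2 Final Devoicing: no change — [yidegohbu]
  3 Palatal Assibilation: no change — [yidegohbu]
  4 Nasal Place Assimilation: no change — [yidegohbu]
  5 Final Vowel Lowering: [yidegohbu] → [yidegohbo]
/viyofuz/:
  1 Voicing Between Vowels: no change — [viyofuz]
  2 Final Devoicing: [viyofuz] → [viyofus]
  3 Palatal Assibilation: no change — [viyofus]
  4 Nasal Place Assimilation: no change — [viyofus]
  5 Final Vowel Lowering: no change — [viyofus]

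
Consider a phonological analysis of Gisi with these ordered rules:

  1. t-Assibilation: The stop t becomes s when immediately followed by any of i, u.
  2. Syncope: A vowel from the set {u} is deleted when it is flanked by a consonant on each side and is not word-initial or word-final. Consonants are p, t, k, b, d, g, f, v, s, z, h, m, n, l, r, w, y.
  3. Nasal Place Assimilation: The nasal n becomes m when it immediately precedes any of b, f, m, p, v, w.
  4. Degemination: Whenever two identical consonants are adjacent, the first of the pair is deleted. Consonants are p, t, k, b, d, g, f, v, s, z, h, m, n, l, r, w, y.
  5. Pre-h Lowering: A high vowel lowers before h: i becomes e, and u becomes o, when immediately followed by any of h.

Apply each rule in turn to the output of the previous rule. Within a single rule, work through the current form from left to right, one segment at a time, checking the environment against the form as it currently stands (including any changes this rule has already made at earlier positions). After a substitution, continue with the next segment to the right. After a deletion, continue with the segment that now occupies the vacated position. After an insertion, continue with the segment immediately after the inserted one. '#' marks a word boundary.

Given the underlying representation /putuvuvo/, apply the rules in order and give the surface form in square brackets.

1 t-Assibilation: [putuvuvo] → [pusuvuvo]
2 Syncope: [pusuvuvo] → [psvvo]
3 Nasal Place Assimilation: no change — [psvvo]
4 Degemination: [psvvo] → [psvo]
5 Pre-h Lowering: no change — [psvo]

[psvo]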